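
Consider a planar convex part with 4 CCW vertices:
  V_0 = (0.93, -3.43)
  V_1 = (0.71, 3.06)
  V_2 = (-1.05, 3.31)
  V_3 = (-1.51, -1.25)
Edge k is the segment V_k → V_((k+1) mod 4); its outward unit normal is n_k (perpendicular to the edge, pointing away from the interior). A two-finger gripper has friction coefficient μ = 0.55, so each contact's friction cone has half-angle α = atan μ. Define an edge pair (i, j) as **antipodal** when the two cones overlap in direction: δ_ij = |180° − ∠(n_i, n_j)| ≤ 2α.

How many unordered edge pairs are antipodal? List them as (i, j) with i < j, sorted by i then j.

count = 3; pairs: (0,2), (0,3), (1,3)

α = atan 0.55 = 28.81°;  2α = 57.62°
n_0 = (+0.9994, +0.0339)
n_1 = (+0.1406, +0.9901)
n_2 = (-0.9950, +0.1004)
n_3 = (-0.6663, -0.7457)
  (0,1): δ = 100.03°  ·
  (0,2): δ = 7.70°  ✓
  (0,3): δ = 46.28°  ✓
  (1,2): δ = 87.68°  ·
  (1,3): δ = 33.69°  ✓
  (2,3): δ = 126.02°  ·
antipodal pairs: 3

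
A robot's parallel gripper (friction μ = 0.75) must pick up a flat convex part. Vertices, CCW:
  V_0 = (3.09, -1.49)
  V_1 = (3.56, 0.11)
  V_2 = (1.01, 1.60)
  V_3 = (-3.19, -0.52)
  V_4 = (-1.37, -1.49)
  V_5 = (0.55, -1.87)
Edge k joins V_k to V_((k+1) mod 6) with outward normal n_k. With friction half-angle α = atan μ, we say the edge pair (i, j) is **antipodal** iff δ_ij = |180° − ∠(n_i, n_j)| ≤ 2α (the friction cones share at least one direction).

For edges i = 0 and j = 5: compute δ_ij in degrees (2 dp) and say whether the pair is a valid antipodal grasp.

α = atan 0.75 = 36.87°;  2α = 73.74°
edge 0: e_0 = (+0.47, +1.60);  n_0 = (+0.9595, -0.2818)
edge 5: e_5 = (+2.54, +0.38);  n_5 = (+0.1480, -0.9890)
∠(n_0, n_5) = 65.12°
δ = |180° − 65.12°| = 114.88°
114.88° > 2α = 73.74°  →  invalid

δ = 114.88°, invalid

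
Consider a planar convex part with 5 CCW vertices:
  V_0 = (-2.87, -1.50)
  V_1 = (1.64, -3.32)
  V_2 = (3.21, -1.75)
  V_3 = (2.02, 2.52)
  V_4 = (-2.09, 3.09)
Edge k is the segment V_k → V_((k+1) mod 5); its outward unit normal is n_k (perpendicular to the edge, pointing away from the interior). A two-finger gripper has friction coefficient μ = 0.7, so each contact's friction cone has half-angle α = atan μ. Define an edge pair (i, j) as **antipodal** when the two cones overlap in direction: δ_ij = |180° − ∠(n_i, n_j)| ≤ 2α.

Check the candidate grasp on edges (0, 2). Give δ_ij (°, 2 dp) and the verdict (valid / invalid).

α = atan 0.7 = 34.99°;  2α = 69.98°
edge 0: e_0 = (+4.51, -1.82);  n_0 = (-0.3742, -0.9273)
edge 2: e_2 = (-1.19, +4.27);  n_2 = (+0.9633, +0.2685)
∠(n_0, n_2) = 127.55°
δ = |180° − 127.55°| = 52.45°
52.45° ≤ 2α = 69.98°  →  valid

δ = 52.45°, valid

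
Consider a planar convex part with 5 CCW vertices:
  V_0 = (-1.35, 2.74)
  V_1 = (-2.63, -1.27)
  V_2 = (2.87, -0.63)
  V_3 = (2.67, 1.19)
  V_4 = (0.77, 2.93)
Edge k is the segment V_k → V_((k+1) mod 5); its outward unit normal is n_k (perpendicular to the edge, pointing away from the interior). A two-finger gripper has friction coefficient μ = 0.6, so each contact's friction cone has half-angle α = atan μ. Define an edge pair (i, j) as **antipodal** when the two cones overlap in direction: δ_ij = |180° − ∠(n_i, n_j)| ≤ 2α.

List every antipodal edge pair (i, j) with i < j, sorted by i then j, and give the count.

count = 3; pairs: (0,2), (1,3), (1,4)

α = atan 0.6 = 30.96°;  2α = 61.93°
n_0 = (-0.9526, +0.3041)
n_1 = (+0.1156, -0.9933)
n_2 = (+0.9940, +0.1092)
n_3 = (+0.6754, +0.7375)
n_4 = (-0.0893, +0.9960)
  (0,1): δ = 65.66°  ·
  (0,2): δ = 23.97°  ✓
  (0,3): δ = 65.22°  ·
  (0,4): δ = 112.82°  ·
  (1,2): δ = 90.37°  ·
  (1,3): δ = 49.12°  ✓
  (1,4): δ = 1.52°  ✓
  (2,3): δ = 138.75°  ·
  (2,4): δ = 91.15°  ·
  (3,4): δ = 132.40°  ·
antipodal pairs: 3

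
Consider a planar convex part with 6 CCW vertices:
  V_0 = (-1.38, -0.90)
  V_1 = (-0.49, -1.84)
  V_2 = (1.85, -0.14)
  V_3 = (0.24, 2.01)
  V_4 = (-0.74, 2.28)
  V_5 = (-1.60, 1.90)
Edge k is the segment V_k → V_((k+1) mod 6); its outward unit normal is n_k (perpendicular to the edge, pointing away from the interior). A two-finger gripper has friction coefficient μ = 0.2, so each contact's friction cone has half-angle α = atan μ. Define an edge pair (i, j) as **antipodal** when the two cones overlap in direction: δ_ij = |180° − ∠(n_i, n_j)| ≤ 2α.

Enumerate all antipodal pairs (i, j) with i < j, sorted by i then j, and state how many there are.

α = atan 0.2 = 11.31°;  2α = 22.62°
n_0 = (-0.7262, -0.6875)
n_1 = (+0.5878, -0.8090)
n_2 = (+0.8004, +0.5994)
n_3 = (+0.2656, +0.9641)
n_4 = (-0.4042, +0.9147)
n_5 = (-0.9969, -0.0783)
  (0,1): δ = 97.44°  ·
  (0,2): δ = 6.61°  ✓
  (0,3): δ = 31.16°  ·
  (0,4): δ = 70.40°  ·
  (0,5): δ = 141.06°  ·
  (1,2): δ = 89.17°  ·
  (1,3): δ = 51.40°  ·
  (1,4): δ = 12.16°  ✓
  (1,5): δ = 58.49°  ·
  (2,3): δ = 142.23°  ·
  (2,4): δ = 102.99°  ·
  (2,5): δ = 32.33°  ·
  (3,4): δ = 140.76°  ·
  (3,5): δ = 70.10°  ·
  (4,5): δ = 109.35°  ·
antipodal pairs: 2

count = 2; pairs: (0,2), (1,4)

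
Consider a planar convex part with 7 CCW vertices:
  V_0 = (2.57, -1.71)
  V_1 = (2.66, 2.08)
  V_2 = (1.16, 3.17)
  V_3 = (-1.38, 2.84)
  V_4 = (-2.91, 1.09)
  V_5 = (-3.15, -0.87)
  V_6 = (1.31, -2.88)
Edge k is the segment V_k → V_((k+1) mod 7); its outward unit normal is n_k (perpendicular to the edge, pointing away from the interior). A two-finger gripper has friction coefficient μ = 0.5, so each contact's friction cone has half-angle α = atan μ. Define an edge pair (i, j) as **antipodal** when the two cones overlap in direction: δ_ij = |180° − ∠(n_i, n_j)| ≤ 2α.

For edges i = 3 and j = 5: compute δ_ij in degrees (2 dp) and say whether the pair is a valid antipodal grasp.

δ = 73.10°, invalid

α = atan 0.5 = 26.57°;  2α = 53.13°
edge 3: e_3 = (-1.53, -1.75);  n_3 = (-0.7528, +0.6582)
edge 5: e_5 = (+4.46, -2.01);  n_5 = (-0.4109, -0.9117)
∠(n_3, n_5) = 106.90°
δ = |180° − 106.90°| = 73.10°
73.10° > 2α = 53.13°  →  invalid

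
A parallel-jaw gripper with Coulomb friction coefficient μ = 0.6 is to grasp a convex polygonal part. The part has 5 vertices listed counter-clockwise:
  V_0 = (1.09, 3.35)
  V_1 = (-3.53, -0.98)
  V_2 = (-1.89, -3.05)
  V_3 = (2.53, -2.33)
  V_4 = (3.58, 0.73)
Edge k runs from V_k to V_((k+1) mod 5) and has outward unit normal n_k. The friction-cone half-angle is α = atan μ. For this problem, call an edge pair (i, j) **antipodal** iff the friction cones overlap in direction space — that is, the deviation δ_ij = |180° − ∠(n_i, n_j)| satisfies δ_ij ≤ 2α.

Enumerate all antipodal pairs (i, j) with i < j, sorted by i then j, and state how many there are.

α = atan 0.6 = 30.96°;  2α = 61.93°
n_0 = (-0.6838, +0.7296)
n_1 = (-0.7838, -0.6210)
n_2 = (+0.1608, -0.9870)
n_3 = (+0.9459, -0.3246)
n_4 = (+0.7249, +0.6889)
  (0,1): δ = 94.76°  ·
  (0,2): δ = 33.89°  ✓
  (0,3): δ = 27.92°  ✓
  (0,4): δ = 90.40°  ·
  (1,2): δ = 119.14°  ·
  (1,3): δ = 57.33°  ✓
  (1,4): δ = 5.15°  ✓
  (2,3): δ = 118.19°  ·
  (2,4): δ = 55.71°  ✓
  (3,4): δ = 117.52°  ·
antipodal pairs: 5

count = 5; pairs: (0,2), (0,3), (1,3), (1,4), (2,4)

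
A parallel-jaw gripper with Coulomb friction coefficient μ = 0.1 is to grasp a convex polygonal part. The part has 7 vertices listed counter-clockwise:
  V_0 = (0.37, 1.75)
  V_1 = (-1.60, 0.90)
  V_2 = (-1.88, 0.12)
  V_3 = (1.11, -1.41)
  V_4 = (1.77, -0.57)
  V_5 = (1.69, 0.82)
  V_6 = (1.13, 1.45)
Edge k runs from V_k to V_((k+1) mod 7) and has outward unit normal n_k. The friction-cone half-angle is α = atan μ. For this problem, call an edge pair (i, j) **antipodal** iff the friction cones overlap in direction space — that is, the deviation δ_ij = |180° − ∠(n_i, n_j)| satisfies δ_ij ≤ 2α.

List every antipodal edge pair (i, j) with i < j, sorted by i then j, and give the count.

α = atan 0.1 = 5.71°;  2α = 11.42°
n_0 = (-0.3962, +0.9182)
n_1 = (-0.9412, +0.3379)
n_2 = (-0.4555, -0.8902)
n_3 = (+0.7863, -0.6178)
n_4 = (+0.9983, +0.0575)
n_5 = (+0.7474, +0.6644)
n_6 = (+0.3672, +0.9302)
  (0,1): δ = 133.09°  ·
  (0,2): δ = 50.44°  ·
  (0,3): δ = 28.50°  ·
  (0,4): δ = 69.96°  ·
  (0,5): δ = 108.29°  ·
  (0,6): δ = 135.12°  ·
  (1,2): δ = 97.35°  ·
  (1,3): δ = 18.41°  ·
  (1,4): δ = 23.04°  ·
  (1,5): δ = 61.38°  ·
  (1,6): δ = 88.21°  ·
  (2,3): δ = 101.06°  ·
  (2,4): δ = 59.61°  ·
  (2,5): δ = 21.27°  ·
  (2,6): δ = 5.56°  ✓
  (3,4): δ = 138.55°  ·
  (3,5): δ = 100.21°  ·
  (3,6): δ = 73.38°  ·
  (4,5): δ = 141.66°  ·
  (4,6): δ = 114.83°  ·
  (5,6): δ = 153.17°  ·
antipodal pairs: 1

count = 1; pairs: (2,6)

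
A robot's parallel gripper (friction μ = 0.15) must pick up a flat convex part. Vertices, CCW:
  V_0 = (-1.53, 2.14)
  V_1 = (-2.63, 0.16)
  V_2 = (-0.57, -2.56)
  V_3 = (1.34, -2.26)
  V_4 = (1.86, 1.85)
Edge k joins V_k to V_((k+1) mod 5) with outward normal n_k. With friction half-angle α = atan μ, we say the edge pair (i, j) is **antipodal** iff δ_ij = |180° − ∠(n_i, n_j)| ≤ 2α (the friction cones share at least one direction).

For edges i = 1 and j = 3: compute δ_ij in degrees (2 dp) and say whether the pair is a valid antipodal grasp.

α = atan 0.15 = 8.53°;  2α = 17.06°
edge 1: e_1 = (+2.06, -2.72);  n_1 = (-0.7972, -0.6037)
edge 3: e_3 = (+0.52, +4.11);  n_3 = (+0.9921, -0.1255)
∠(n_1, n_3) = 135.65°
δ = |180° − 135.65°| = 44.35°
44.35° > 2α = 17.06°  →  invalid

δ = 44.35°, invalid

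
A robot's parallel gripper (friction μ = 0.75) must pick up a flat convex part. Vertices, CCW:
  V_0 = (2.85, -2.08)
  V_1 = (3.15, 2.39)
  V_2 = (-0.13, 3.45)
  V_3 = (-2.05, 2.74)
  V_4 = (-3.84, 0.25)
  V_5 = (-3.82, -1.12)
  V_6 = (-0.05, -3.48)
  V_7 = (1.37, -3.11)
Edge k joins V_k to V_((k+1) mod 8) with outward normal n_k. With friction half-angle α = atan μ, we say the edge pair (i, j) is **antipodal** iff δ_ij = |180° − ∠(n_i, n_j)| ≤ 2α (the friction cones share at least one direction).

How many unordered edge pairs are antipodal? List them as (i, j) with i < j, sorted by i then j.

count = 14; pairs: (0,2), (0,3), (0,4), (0,5), (1,4), (1,5), (1,6), (1,7), (2,5), (2,6), (2,7), (3,6), (3,7), (4,7)

α = atan 0.75 = 36.87°;  2α = 73.74°
n_0 = (+0.9978, -0.0670)
n_1 = (+0.3075, +0.9515)
n_2 = (-0.3468, +0.9379)
n_3 = (-0.8120, +0.5837)
n_4 = (-0.9999, -0.0146)
n_5 = (-0.5306, -0.8476)
n_6 = (+0.2521, -0.9677)
n_7 = (+0.5712, -0.8208)
  (0,1): δ = 104.07°  ·
  (0,2): δ = 65.87°  ✓
  (0,3): δ = 31.87°  ✓
  (0,4): δ = 4.68°  ✓
  (0,5): δ = 61.79°  ✓
  (0,6): δ = 108.44°  ·
  (0,7): δ = 128.68°  ·
  (1,2): δ = 141.80°  ·
  (1,3): δ = 107.80°  ·
  (1,4): δ = 71.25°  ✓
  (1,5): δ = 14.14°  ✓
  (1,6): δ = 32.51°  ✓
  (1,7): δ = 52.75°  ✓
  (2,3): δ = 146.01°  ·
  (2,4): δ = 109.46°  ·
  (2,5): δ = 52.34°  ✓
  (2,6): δ = 5.69°  ✓
  (2,7): δ = 14.54°  ✓
  (3,4): δ = 143.45°  ·
  (3,5): δ = 86.33°  ·
  (3,6): δ = 39.68°  ✓
  (3,7): δ = 19.45°  ✓
  (4,5): δ = 122.88°  ·
  (4,6): δ = 76.23°  ·
  (4,7): δ = 56.00°  ✓
  (5,6): δ = 133.35°  ·
  (5,7): δ = 113.12°  ·
  (6,7): δ = 159.77°  ·
antipodal pairs: 14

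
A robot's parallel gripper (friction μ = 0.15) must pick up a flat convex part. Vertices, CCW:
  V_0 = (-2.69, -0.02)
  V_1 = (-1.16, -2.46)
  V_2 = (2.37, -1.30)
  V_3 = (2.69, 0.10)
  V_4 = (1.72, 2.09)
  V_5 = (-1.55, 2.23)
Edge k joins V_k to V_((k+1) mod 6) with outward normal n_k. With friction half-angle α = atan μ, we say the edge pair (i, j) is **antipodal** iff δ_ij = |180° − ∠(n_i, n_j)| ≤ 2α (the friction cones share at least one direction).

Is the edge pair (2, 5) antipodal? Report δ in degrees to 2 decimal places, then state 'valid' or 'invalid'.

δ = 13.99°, valid

α = atan 0.15 = 8.53°;  2α = 17.06°
edge 2: e_2 = (+0.32, +1.40);  n_2 = (+0.9749, -0.2228)
edge 5: e_5 = (-1.14, -2.25);  n_5 = (-0.8920, +0.4520)
∠(n_2, n_5) = 166.01°
δ = |180° − 166.01°| = 13.99°
13.99° ≤ 2α = 17.06°  →  valid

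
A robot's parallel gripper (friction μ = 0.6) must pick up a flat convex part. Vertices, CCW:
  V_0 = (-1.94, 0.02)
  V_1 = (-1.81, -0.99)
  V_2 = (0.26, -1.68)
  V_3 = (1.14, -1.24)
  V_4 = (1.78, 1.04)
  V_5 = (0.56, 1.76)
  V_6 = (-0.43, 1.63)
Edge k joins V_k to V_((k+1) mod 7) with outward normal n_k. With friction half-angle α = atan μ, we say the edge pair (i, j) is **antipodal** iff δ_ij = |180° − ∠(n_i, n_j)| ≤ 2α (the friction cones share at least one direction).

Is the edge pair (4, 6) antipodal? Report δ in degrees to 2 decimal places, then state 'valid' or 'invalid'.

α = atan 0.6 = 30.96°;  2α = 61.93°
edge 4: e_4 = (-1.22, +0.72);  n_4 = (+0.5083, +0.8612)
edge 6: e_6 = (-1.51, -1.61);  n_6 = (-0.7294, +0.6841)
∠(n_4, n_6) = 77.38°
δ = |180° − 77.38°| = 102.62°
102.62° > 2α = 61.93°  →  invalid

δ = 102.62°, invalid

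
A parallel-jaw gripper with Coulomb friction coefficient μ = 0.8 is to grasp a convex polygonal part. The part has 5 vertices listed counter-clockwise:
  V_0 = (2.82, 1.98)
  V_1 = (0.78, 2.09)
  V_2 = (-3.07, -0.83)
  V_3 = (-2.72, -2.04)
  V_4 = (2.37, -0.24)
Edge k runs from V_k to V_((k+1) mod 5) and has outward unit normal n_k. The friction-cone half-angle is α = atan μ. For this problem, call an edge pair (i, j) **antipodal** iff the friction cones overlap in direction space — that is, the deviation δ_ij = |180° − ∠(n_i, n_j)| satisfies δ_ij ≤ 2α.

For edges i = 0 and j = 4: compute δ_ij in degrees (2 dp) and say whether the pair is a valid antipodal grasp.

δ = 81.63°, invalid

α = atan 0.8 = 38.66°;  2α = 77.32°
edge 0: e_0 = (-2.04, +0.11);  n_0 = (+0.0538, +0.9985)
edge 4: e_4 = (+0.45, +2.22);  n_4 = (+0.9801, -0.1987)
∠(n_0, n_4) = 98.37°
δ = |180° − 98.37°| = 81.63°
81.63° > 2α = 77.32°  →  invalid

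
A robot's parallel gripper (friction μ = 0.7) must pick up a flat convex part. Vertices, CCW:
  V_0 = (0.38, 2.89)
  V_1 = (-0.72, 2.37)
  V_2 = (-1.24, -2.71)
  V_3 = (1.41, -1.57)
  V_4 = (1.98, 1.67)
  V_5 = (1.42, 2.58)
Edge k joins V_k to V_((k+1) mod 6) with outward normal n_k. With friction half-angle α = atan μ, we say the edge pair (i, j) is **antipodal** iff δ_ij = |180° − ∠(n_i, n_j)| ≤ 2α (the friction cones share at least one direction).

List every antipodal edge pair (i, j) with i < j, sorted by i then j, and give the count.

α = atan 0.7 = 34.99°;  2α = 69.98°
n_0 = (-0.4274, +0.9041)
n_1 = (-0.9948, +0.1018)
n_2 = (+0.3952, -0.9186)
n_3 = (+0.9849, -0.1733)
n_4 = (+0.8517, +0.5241)
n_5 = (+0.2857, +0.9583)
  (0,1): δ = 121.15°  ·
  (0,2): δ = 2.02°  ✓
  (0,3): δ = 54.72°  ✓
  (0,4): δ = 96.31°  ·
  (0,5): δ = 138.10°  ·
  (1,2): δ = 60.88°  ✓
  (1,3): δ = 4.13°  ✓
  (1,4): δ = 37.45°  ✓
  (1,5): δ = 79.25°  ·
  (2,3): δ = 123.25°  ·
  (2,4): δ = 81.67°  ·
  (2,5): δ = 39.87°  ✓
  (3,4): δ = 138.41°  ·
  (3,5): δ = 96.62°  ·
  (4,5): δ = 138.21°  ·
antipodal pairs: 6

count = 6; pairs: (0,2), (0,3), (1,2), (1,3), (1,4), (2,5)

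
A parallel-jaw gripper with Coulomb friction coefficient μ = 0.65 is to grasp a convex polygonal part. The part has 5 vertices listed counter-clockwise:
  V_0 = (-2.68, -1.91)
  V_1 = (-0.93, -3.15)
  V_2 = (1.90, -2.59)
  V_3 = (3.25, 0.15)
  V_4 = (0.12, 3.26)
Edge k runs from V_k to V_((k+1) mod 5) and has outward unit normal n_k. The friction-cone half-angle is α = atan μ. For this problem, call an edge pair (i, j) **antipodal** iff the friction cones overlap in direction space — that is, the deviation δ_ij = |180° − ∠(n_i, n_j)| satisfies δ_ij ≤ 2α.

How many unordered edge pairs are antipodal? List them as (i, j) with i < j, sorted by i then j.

α = atan 0.65 = 33.02°;  2α = 66.05°
n_0 = (-0.5781, -0.8159)
n_1 = (+0.1941, -0.9810)
n_2 = (+0.8970, -0.4420)
n_3 = (+0.7048, +0.7094)
n_4 = (-0.8793, +0.4762)
  (0,1): δ = 133.49°  ·
  (0,2): δ = 80.91°  ·
  (0,3): δ = 9.50°  ✓
  (0,4): δ = 96.88°  ·
  (1,2): δ = 127.42°  ·
  (1,3): δ = 56.01°  ✓
  (1,4): δ = 50.37°  ✓
  (2,3): δ = 108.59°  ·
  (2,4): δ = 2.21°  ✓
  (3,4): δ = 73.62°  ·
antipodal pairs: 4

count = 4; pairs: (0,3), (1,3), (1,4), (2,4)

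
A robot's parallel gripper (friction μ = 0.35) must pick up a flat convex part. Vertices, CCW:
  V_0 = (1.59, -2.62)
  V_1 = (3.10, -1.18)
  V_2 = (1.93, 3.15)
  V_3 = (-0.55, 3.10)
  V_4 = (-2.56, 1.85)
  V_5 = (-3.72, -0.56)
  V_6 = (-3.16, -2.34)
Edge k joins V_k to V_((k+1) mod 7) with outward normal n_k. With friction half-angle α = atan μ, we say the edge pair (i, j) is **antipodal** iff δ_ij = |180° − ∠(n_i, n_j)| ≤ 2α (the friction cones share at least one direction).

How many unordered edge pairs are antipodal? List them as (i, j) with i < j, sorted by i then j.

α = atan 0.35 = 19.29°;  2α = 38.58°
n_0 = (+0.6901, -0.7237)
n_1 = (+0.9654, +0.2609)
n_2 = (-0.0202, +0.9998)
n_3 = (-0.5281, +0.8492)
n_4 = (-0.9011, +0.4337)
n_5 = (-0.9539, -0.3001)
n_6 = (-0.0588, -0.9983)
  (0,1): δ = 118.52°  ·
  (0,2): δ = 42.49°  ·
  (0,3): δ = 11.76°  ✓
  (0,4): δ = 20.66°  ✓
  (0,5): δ = 63.82°  ·
  (0,6): δ = 132.99°  ·
  (1,2): δ = 103.97°  ·
  (1,3): δ = 73.24°  ·
  (1,4): δ = 40.82°  ·
  (1,5): δ = 2.34°  ✓
  (1,6): δ = 71.51°  ·
  (2,3): δ = 149.28°  ·
  (2,4): δ = 116.86°  ·
  (2,5): δ = 73.69°  ·
  (2,6): δ = 4.53°  ✓
  (3,4): δ = 147.58°  ·
  (3,5): δ = 104.41°  ·
  (3,6): δ = 35.25°  ✓
  (4,5): δ = 136.83°  ·
  (4,6): δ = 67.67°  ·
  (5,6): δ = 110.84°  ·
antipodal pairs: 5

count = 5; pairs: (0,3), (0,4), (1,5), (2,6), (3,6)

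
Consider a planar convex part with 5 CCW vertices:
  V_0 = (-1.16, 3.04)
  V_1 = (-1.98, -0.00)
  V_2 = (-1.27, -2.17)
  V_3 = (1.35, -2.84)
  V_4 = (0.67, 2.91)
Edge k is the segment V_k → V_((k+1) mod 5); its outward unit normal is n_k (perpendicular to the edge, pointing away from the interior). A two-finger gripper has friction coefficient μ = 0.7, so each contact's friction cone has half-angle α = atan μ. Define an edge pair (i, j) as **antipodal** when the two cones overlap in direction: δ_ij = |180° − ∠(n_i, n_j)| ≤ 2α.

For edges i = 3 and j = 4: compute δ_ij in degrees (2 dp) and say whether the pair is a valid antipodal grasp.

δ = 100.81°, invalid

α = atan 0.7 = 34.99°;  2α = 69.98°
edge 3: e_3 = (-0.68, +5.75);  n_3 = (+0.9931, +0.1174)
edge 4: e_4 = (-1.83, +0.13);  n_4 = (+0.0709, +0.9975)
∠(n_3, n_4) = 79.19°
δ = |180° − 79.19°| = 100.81°
100.81° > 2α = 69.98°  →  invalid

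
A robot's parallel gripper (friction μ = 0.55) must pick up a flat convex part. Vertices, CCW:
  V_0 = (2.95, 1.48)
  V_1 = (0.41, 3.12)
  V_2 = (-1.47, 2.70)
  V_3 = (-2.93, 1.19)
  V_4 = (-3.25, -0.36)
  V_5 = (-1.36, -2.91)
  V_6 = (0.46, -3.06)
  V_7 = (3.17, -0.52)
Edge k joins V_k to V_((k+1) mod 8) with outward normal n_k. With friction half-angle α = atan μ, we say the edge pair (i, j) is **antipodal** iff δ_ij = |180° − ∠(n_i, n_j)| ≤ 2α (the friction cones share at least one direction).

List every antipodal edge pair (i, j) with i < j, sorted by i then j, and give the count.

α = atan 0.55 = 28.81°;  2α = 57.62°
n_0 = (+0.5424, +0.8401)
n_1 = (-0.2180, +0.9759)
n_2 = (-0.7189, +0.6951)
n_3 = (-0.9793, +0.2022)
n_4 = (-0.8034, -0.5955)
n_5 = (-0.0821, -0.9966)
n_6 = (+0.6839, -0.7296)
n_7 = (+0.9940, +0.1093)
  (0,1): δ = 134.56°  ·
  (0,2): δ = 101.19°  ·
  (0,3): δ = 68.82°  ·
  (0,4): δ = 20.61°  ✓
  (0,5): δ = 28.14°  ✓
  (0,6): δ = 75.99°  ·
  (0,7): δ = 129.13°  ·
  (1,2): δ = 146.63°  ·
  (1,3): δ = 114.26°  ·
  (1,4): δ = 66.05°  ·
  (1,5): δ = 17.30°  ✓
  (1,6): δ = 30.55°  ✓
  (1,7): δ = 83.68°  ·
  (2,3): δ = 147.63°  ·
  (2,4): δ = 99.42°  ·
  (2,5): δ = 50.68°  ✓
  (2,6): δ = 2.82°  ✓
  (2,7): δ = 50.31°  ✓
  (3,4): δ = 131.79°  ·
  (3,5): δ = 83.05°  ·
  (3,6): δ = 35.19°  ✓
  (3,7): δ = 17.94°  ✓
  (4,5): δ = 131.26°  ·
  (4,6): δ = 83.40°  ·
  (4,7): δ = 30.27°  ✓
  (5,6): δ = 132.14°  ·
  (5,7): δ = 79.01°  ·
  (6,7): δ = 126.87°  ·
antipodal pairs: 10

count = 10; pairs: (0,4), (0,5), (1,5), (1,6), (2,5), (2,6), (2,7), (3,6), (3,7), (4,7)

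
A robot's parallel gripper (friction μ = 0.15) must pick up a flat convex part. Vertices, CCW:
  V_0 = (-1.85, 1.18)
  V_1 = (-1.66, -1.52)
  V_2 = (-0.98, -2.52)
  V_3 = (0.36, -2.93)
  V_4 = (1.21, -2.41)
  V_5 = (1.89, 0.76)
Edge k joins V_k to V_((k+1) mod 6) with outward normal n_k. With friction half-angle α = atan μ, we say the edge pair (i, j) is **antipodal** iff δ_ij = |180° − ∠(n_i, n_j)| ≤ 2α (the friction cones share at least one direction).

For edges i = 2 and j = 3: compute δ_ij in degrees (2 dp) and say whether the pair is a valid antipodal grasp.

δ = 131.53°, invalid

α = atan 0.15 = 8.53°;  2α = 17.06°
edge 2: e_2 = (+1.34, -0.41);  n_2 = (-0.2926, -0.9562)
edge 3: e_3 = (+0.85, +0.52);  n_3 = (+0.5219, -0.8530)
∠(n_2, n_3) = 48.47°
δ = |180° − 48.47°| = 131.53°
131.53° > 2α = 17.06°  →  invalid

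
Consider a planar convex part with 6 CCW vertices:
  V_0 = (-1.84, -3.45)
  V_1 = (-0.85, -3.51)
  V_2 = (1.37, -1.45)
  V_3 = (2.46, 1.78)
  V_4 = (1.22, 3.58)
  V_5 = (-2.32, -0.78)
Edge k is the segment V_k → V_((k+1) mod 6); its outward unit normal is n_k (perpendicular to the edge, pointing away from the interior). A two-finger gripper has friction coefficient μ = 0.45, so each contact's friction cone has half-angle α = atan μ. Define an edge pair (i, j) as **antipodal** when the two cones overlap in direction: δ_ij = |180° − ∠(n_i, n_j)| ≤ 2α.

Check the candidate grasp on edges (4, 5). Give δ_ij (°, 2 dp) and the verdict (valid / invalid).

α = atan 0.45 = 24.23°;  2α = 48.46°
edge 4: e_4 = (-3.54, -4.36);  n_4 = (-0.7763, +0.6303)
edge 5: e_5 = (+0.48, -2.67);  n_5 = (-0.9842, -0.1769)
∠(n_4, n_5) = 49.27°
δ = |180° − 49.27°| = 130.73°
130.73° > 2α = 48.46°  →  invalid

δ = 130.73°, invalid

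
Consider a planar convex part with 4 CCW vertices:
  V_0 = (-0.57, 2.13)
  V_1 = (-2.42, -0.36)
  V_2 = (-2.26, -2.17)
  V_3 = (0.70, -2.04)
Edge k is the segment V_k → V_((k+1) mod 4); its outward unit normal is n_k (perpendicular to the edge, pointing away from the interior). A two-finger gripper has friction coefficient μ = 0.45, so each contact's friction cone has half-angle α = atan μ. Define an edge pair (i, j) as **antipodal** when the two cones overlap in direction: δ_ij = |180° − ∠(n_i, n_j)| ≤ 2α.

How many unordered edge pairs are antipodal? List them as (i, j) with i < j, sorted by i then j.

count = 1; pairs: (1,3)

α = atan 0.45 = 24.23°;  2α = 48.46°
n_0 = (-0.8027, +0.5964)
n_1 = (-0.9961, -0.0881)
n_2 = (+0.0439, -0.9990)
n_3 = (+0.9566, +0.2913)
  (0,1): δ = 138.34°  ·
  (0,2): δ = 50.87°  ·
  (0,3): δ = 53.55°  ·
  (1,2): δ = 92.54°  ·
  (1,3): δ = 11.89°  ✓
  (2,3): δ = 75.58°  ·
antipodal pairs: 1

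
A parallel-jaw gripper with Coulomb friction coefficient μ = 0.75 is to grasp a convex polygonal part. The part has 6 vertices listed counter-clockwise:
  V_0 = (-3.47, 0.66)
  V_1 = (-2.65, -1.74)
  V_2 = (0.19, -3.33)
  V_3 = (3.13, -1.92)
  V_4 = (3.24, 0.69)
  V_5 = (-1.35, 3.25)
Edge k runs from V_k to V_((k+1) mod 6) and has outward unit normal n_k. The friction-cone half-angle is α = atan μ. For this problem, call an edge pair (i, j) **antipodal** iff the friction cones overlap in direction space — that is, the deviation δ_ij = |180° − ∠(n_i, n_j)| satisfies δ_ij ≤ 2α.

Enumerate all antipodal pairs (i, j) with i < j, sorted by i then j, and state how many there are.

α = atan 0.75 = 36.87°;  2α = 73.74°
n_0 = (-0.9463, -0.3233)
n_1 = (-0.4885, -0.8726)
n_2 = (+0.4324, -0.9017)
n_3 = (+0.9991, -0.0421)
n_4 = (+0.4871, +0.8733)
n_5 = (-0.7738, +0.6334)
  (0,1): δ = 138.11°  ·
  (0,2): δ = 83.24°  ·
  (0,3): δ = 21.28°  ✓
  (0,4): δ = 41.99°  ✓
  (0,5): δ = 121.83°  ·
  (1,2): δ = 125.14°  ·
  (1,3): δ = 63.17°  ✓
  (1,4): δ = 0.09°  ✓
  (1,5): δ = 79.94°  ·
  (2,3): δ = 118.04°  ·
  (2,4): δ = 54.77°  ✓
  (2,5): δ = 25.08°  ✓
  (3,4): δ = 116.74°  ·
  (3,5): δ = 36.89°  ✓
  (4,5): δ = 100.15°  ·
antipodal pairs: 7

count = 7; pairs: (0,3), (0,4), (1,3), (1,4), (2,4), (2,5), (3,5)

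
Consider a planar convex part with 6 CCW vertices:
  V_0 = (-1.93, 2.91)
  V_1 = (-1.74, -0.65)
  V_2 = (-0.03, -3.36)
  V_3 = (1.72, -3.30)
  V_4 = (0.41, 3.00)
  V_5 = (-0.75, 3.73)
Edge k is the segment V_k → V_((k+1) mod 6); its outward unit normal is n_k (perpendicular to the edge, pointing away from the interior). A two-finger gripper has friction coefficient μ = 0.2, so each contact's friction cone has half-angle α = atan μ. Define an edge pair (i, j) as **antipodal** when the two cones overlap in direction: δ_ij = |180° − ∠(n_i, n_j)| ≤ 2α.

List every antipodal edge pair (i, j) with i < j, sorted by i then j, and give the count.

count = 2; pairs: (0,3), (1,3)

α = atan 0.2 = 11.31°;  2α = 22.62°
n_0 = (-0.9986, -0.0533)
n_1 = (-0.8457, -0.5336)
n_2 = (+0.0343, -0.9994)
n_3 = (+0.9791, +0.2036)
n_4 = (+0.5326, +0.8464)
n_5 = (-0.5707, +0.8212)
  (0,1): δ = 150.80°  ·
  (0,2): δ = 91.09°  ·
  (0,3): δ = 8.69°  ✓
  (0,4): δ = 54.76°  ·
  (0,5): δ = 121.74°  ·
  (1,2): δ = 120.29°  ·
  (1,3): δ = 20.51°  ✓
  (1,4): δ = 25.57°  ·
  (1,5): δ = 92.54°  ·
  (2,3): δ = 80.22°  ·
  (2,4): δ = 34.15°  ·
  (2,5): δ = 32.83°  ·
  (3,4): δ = 133.93°  ·
  (3,5): δ = 66.95°  ·
  (4,5): δ = 113.02°  ·
antipodal pairs: 2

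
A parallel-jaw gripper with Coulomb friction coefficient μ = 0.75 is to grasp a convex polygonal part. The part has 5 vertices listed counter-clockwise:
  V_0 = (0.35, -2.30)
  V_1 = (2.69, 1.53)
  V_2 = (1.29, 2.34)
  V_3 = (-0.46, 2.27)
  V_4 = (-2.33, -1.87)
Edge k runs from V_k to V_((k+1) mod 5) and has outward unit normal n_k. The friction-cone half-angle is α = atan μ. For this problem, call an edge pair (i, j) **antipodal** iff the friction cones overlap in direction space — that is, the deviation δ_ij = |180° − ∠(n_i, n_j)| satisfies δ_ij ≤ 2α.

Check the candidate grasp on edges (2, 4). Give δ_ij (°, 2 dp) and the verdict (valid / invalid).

α = atan 0.75 = 36.87°;  2α = 73.74°
edge 2: e_2 = (-1.75, -0.07);  n_2 = (-0.0400, +0.9992)
edge 4: e_4 = (+2.68, -0.43);  n_4 = (-0.1584, -0.9874)
∠(n_2, n_4) = 168.59°
δ = |180° − 168.59°| = 11.41°
11.41° ≤ 2α = 73.74°  →  valid

δ = 11.41°, valid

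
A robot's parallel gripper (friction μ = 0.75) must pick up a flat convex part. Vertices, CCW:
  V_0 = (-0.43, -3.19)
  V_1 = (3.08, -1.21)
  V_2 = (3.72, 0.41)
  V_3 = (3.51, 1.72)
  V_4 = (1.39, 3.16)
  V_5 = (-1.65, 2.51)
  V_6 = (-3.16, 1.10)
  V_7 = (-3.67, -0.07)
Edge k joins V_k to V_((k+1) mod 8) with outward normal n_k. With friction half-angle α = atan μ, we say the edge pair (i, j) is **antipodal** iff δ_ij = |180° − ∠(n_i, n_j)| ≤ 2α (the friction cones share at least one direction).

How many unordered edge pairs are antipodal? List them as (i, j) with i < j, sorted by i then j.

count = 13; pairs: (0,3), (0,4), (0,5), (0,6), (1,4), (1,5), (1,6), (1,7), (2,5), (2,6), (2,7), (3,7), (4,7)

α = atan 0.75 = 36.87°;  2α = 73.74°
n_0 = (+0.4913, -0.8710)
n_1 = (+0.9301, -0.3674)
n_2 = (+0.9874, +0.1583)
n_3 = (+0.5619, +0.8272)
n_4 = (-0.2091, +0.9779)
n_5 = (-0.6825, +0.7309)
n_6 = (-0.9167, +0.3996)
n_7 = (-0.6936, -0.7203)
  (0,1): δ = 140.98°  ·
  (0,2): δ = 110.32°  ·
  (0,3): δ = 63.61°  ✓
  (0,4): δ = 17.36°  ✓
  (0,5): δ = 13.61°  ✓
  (0,6): δ = 37.02°  ✓
  (0,7): δ = 106.65°  ·
  (1,2): δ = 149.34°  ·
  (1,3): δ = 102.63°  ·
  (1,4): δ = 56.37°  ✓
  (1,5): δ = 25.40°  ✓
  (1,6): δ = 2.00°  ✓
  (1,7): δ = 67.64°  ✓
  (2,3): δ = 133.29°  ·
  (2,4): δ = 87.04°  ·
  (2,5): δ = 56.07°  ✓
  (2,6): δ = 32.66°  ✓
  (2,7): δ = 36.97°  ✓
  (3,4): δ = 133.74°  ·
  (3,5): δ = 102.78°  ·
  (3,6): δ = 79.37°  ·
  (3,7): δ = 9.73°  ✓
  (4,5): δ = 149.03°  ·
  (4,6): δ = 125.62°  ·
  (4,7): δ = 55.99°  ✓
  (5,6): δ = 156.59°  ·
  (5,7): δ = 86.96°  ·
  (6,7): δ = 110.37°  ·
antipodal pairs: 13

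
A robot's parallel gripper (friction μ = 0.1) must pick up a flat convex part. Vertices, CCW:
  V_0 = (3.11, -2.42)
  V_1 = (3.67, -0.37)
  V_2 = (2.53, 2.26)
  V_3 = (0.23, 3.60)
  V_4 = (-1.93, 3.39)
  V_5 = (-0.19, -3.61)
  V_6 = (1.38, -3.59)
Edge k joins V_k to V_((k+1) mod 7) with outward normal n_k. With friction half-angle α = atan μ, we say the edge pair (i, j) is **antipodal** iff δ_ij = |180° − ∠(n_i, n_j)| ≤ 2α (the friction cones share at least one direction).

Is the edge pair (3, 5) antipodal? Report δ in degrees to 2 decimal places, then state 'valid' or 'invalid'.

δ = 4.82°, valid

α = atan 0.1 = 5.71°;  2α = 11.42°
edge 3: e_3 = (-2.16, -0.21);  n_3 = (-0.0968, +0.9953)
edge 5: e_5 = (+1.57, +0.02);  n_5 = (+0.0127, -0.9999)
∠(n_3, n_5) = 175.18°
δ = |180° − 175.18°| = 4.82°
4.82° ≤ 2α = 11.42°  →  valid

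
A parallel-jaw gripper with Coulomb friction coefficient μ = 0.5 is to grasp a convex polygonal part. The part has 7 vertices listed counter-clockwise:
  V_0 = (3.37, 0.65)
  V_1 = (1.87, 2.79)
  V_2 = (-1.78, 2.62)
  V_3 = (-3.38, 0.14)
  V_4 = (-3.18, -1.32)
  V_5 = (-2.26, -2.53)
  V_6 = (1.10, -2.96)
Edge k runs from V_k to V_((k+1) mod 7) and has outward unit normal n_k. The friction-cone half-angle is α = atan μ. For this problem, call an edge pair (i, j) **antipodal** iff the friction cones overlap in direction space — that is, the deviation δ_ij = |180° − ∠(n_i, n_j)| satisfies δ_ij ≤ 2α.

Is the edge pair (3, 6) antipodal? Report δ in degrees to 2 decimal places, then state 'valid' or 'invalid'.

α = atan 0.5 = 26.57°;  2α = 53.13°
edge 3: e_3 = (+0.20, -1.46);  n_3 = (-0.9907, -0.1357)
edge 6: e_6 = (+2.27, +3.61);  n_6 = (+0.8465, -0.5323)
∠(n_3, n_6) = 140.04°
δ = |180° − 140.04°| = 39.96°
39.96° ≤ 2α = 53.13°  →  valid

δ = 39.96°, valid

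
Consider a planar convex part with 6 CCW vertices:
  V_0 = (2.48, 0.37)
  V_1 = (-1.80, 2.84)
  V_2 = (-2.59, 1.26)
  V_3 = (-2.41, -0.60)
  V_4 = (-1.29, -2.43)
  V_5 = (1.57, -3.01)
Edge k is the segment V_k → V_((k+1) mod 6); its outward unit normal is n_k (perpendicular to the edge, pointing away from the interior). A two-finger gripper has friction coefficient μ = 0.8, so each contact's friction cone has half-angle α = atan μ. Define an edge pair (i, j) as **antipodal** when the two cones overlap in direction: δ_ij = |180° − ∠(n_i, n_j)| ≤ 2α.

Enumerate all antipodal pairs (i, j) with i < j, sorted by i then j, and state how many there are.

count = 7; pairs: (0,2), (0,3), (0,4), (1,4), (1,5), (2,5), (3,5)

α = atan 0.8 = 38.66°;  2α = 77.32°
n_0 = (+0.4998, +0.8661)
n_1 = (-0.8944, +0.4472)
n_2 = (-0.9954, -0.0963)
n_3 = (-0.8529, -0.5220)
n_4 = (-0.1988, -0.9800)
n_5 = (+0.9656, -0.2600)
  (0,1): δ = 86.58°  ·
  (0,2): δ = 54.48°  ✓
  (0,3): δ = 28.54°  ✓
  (0,4): δ = 18.53°  ✓
  (0,5): δ = 104.92°  ·
  (1,2): δ = 147.91°  ·
  (1,3): δ = 121.97°  ·
  (1,4): δ = 74.90°  ✓
  (1,5): δ = 11.50°  ✓
  (2,3): δ = 154.06°  ·
  (2,4): δ = 106.99°  ·
  (2,5): δ = 20.60°  ✓
  (3,4): δ = 132.93°  ·
  (3,5): δ = 46.54°  ✓
  (4,5): δ = 93.60°  ·
antipodal pairs: 7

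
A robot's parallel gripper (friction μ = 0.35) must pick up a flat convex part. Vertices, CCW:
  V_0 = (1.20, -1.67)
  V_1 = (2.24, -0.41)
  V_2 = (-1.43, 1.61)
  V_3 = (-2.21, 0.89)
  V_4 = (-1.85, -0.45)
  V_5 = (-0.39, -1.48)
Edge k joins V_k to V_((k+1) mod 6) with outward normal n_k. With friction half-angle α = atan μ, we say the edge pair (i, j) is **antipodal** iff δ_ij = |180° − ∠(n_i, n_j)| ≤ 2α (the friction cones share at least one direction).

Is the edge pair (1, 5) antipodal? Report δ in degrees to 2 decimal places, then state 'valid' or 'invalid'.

α = atan 0.35 = 19.29°;  2α = 38.58°
edge 1: e_1 = (-3.67, +2.02);  n_1 = (+0.4822, +0.8761)
edge 5: e_5 = (+1.59, -0.19);  n_5 = (-0.1187, -0.9929)
∠(n_1, n_5) = 157.99°
δ = |180° − 157.99°| = 22.01°
22.01° ≤ 2α = 38.58°  →  valid

δ = 22.01°, valid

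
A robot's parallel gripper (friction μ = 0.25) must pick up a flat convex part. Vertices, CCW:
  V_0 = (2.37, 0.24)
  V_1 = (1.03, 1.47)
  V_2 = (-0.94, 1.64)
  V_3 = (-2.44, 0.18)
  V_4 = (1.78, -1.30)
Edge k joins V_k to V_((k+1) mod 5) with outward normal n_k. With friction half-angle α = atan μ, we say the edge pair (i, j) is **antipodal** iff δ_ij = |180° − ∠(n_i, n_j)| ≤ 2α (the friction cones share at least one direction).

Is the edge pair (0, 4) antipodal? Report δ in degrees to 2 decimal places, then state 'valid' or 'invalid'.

α = atan 0.25 = 14.04°;  2α = 28.07°
edge 0: e_0 = (-1.34, +1.23);  n_0 = (+0.6762, +0.7367)
edge 4: e_4 = (+0.59, +1.54);  n_4 = (+0.9338, -0.3578)
∠(n_0, n_4) = 68.41°
δ = |180° − 68.41°| = 111.59°
111.59° > 2α = 28.07°  →  invalid

δ = 111.59°, invalid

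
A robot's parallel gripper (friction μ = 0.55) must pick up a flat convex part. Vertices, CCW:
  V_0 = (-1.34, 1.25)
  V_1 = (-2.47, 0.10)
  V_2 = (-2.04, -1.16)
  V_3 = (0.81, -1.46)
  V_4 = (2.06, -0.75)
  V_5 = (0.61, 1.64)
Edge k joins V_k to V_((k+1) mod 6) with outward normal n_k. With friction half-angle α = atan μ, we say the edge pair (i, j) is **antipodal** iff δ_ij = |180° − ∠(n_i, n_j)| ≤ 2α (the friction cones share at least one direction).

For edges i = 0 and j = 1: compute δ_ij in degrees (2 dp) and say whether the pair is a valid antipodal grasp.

δ = 116.66°, invalid

α = atan 0.55 = 28.81°;  2α = 57.62°
edge 0: e_0 = (-1.13, -1.15);  n_0 = (-0.7133, +0.7009)
edge 1: e_1 = (+0.43, -1.26);  n_1 = (-0.9464, -0.3230)
∠(n_0, n_1) = 63.34°
δ = |180° − 63.34°| = 116.66°
116.66° > 2α = 57.62°  →  invalid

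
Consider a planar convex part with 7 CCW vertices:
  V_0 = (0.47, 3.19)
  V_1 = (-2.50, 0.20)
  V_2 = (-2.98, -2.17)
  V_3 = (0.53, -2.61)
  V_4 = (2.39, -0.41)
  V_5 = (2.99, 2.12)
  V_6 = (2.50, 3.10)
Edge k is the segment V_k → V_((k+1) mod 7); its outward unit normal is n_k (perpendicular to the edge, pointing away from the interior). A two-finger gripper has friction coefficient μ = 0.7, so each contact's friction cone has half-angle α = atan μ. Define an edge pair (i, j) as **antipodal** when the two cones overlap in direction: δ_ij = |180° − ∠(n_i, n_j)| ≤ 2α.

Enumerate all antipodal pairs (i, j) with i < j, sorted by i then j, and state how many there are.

α = atan 0.7 = 34.99°;  2α = 69.98°
n_0 = (-0.7095, +0.7047)
n_1 = (-0.9801, +0.1985)
n_2 = (-0.1244, -0.9922)
n_3 = (+0.7636, -0.6456)
n_4 = (+0.9730, -0.2308)
n_5 = (+0.8944, +0.4472)
n_6 = (+0.0443, +0.9990)
  (0,1): δ = 146.64°  ·
  (0,2): δ = 52.34°  ✓
  (0,3): δ = 4.59°  ✓
  (0,4): δ = 31.47°  ✓
  (0,5): δ = 71.37°  ·
  (0,6): δ = 132.27°  ·
  (1,2): δ = 85.70°  ·
  (1,3): δ = 28.76°  ✓
  (1,4): δ = 1.89°  ✓
  (1,5): δ = 38.01°  ✓
  (1,6): δ = 98.91°  ·
  (2,3): δ = 123.07°  ·
  (2,4): δ = 96.20°  ·
  (2,5): δ = 56.29°  ✓
  (2,6): δ = 4.61°  ✓
  (3,4): δ = 153.13°  ·
  (3,5): δ = 113.22°  ·
  (3,6): δ = 52.33°  ✓
  (4,5): δ = 140.09°  ·
  (4,6): δ = 79.20°  ·
  (5,6): δ = 119.10°  ·
antipodal pairs: 9

count = 9; pairs: (0,2), (0,3), (0,4), (1,3), (1,4), (1,5), (2,5), (2,6), (3,6)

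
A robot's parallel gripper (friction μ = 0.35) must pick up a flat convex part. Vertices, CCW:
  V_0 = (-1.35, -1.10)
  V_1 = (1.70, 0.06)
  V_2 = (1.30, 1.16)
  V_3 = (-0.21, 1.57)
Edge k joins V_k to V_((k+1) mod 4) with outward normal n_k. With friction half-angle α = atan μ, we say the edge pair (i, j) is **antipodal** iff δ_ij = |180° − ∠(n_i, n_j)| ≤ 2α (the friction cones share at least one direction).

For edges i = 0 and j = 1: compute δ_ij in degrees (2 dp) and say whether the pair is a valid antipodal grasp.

α = atan 0.35 = 19.29°;  2α = 38.58°
edge 0: e_0 = (+3.05, +1.16);  n_0 = (+0.3555, -0.9347)
edge 1: e_1 = (-0.40, +1.10);  n_1 = (+0.9398, +0.3417)
∠(n_0, n_1) = 89.16°
δ = |180° − 89.16°| = 90.84°
90.84° > 2α = 38.58°  →  invalid

δ = 90.84°, invalid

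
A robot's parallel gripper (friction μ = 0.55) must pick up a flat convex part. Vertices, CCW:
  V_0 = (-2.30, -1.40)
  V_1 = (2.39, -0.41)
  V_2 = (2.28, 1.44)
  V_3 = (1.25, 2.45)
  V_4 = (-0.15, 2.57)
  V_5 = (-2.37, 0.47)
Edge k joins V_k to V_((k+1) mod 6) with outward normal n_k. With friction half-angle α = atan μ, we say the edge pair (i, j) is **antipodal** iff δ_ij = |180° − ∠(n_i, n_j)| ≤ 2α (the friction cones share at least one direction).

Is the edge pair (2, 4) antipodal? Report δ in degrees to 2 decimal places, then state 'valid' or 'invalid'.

α = atan 0.55 = 28.81°;  2α = 57.62°
edge 2: e_2 = (-1.03, +1.01);  n_2 = (+0.7001, +0.7140)
edge 4: e_4 = (-2.22, -2.10);  n_4 = (-0.6872, +0.7265)
∠(n_2, n_4) = 87.85°
δ = |180° − 87.85°| = 92.15°
92.15° > 2α = 57.62°  →  invalid

δ = 92.15°, invalid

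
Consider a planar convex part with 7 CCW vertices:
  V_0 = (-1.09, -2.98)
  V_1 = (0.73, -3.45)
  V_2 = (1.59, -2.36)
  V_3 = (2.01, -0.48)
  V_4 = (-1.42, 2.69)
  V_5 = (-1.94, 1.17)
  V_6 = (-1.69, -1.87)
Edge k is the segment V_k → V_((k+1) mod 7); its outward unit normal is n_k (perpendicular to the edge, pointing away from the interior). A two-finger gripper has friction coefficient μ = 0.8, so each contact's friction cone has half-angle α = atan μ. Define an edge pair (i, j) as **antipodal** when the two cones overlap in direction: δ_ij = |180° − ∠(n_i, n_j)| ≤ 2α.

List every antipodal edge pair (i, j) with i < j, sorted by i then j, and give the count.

count = 10; pairs: (0,3), (1,4), (1,5), (1,6), (2,4), (2,5), (2,6), (3,4), (3,5), (3,6)

α = atan 0.8 = 38.66°;  2α = 77.32°
n_0 = (-0.2500, -0.9682)
n_1 = (+0.7851, -0.6194)
n_2 = (+0.9759, -0.2180)
n_3 = (+0.6787, +0.7344)
n_4 = (-0.9462, +0.3237)
n_5 = (-0.9966, -0.0820)
n_6 = (-0.8797, -0.4755)
  (0,1): δ = 113.79°  ·
  (0,2): δ = 88.11°  ·
  (0,3): δ = 28.26°  ✓
  (0,4): δ = 85.59°  ·
  (0,5): δ = 109.18°  ·
  (0,6): δ = 132.87°  ·
  (1,2): δ = 154.32°  ·
  (1,3): δ = 94.47°  ·
  (1,4): δ = 19.39°  ✓
  (1,5): δ = 42.97°  ✓
  (1,6): δ = 66.67°  ✓
  (2,3): δ = 120.15°  ·
  (2,4): δ = 6.29°  ✓
  (2,5): δ = 17.29°  ✓
  (2,6): δ = 40.99°  ✓
  (3,4): δ = 66.14°  ✓
  (3,5): δ = 42.55°  ✓
  (3,6): δ = 18.86°  ✓
  (4,5): δ = 156.41°  ·
  (4,6): δ = 132.72°  ·
  (5,6): δ = 156.31°  ·
antipodal pairs: 10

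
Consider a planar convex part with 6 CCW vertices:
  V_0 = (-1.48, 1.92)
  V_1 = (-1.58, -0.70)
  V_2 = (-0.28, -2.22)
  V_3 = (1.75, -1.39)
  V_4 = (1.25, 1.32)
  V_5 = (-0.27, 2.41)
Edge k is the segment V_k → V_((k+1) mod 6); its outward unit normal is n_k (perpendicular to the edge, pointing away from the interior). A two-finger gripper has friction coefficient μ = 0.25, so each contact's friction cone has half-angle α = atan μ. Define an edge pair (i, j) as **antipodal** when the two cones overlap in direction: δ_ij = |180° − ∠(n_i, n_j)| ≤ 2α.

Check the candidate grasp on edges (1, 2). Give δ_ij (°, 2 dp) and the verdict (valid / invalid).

α = atan 0.25 = 14.04°;  2α = 28.07°
edge 1: e_1 = (+1.30, -1.52);  n_1 = (-0.7600, -0.6500)
edge 2: e_2 = (+2.03, +0.83);  n_2 = (+0.3785, -0.9256)
∠(n_1, n_2) = 71.70°
δ = |180° − 71.70°| = 108.30°
108.30° > 2α = 28.07°  →  invalid

δ = 108.30°, invalid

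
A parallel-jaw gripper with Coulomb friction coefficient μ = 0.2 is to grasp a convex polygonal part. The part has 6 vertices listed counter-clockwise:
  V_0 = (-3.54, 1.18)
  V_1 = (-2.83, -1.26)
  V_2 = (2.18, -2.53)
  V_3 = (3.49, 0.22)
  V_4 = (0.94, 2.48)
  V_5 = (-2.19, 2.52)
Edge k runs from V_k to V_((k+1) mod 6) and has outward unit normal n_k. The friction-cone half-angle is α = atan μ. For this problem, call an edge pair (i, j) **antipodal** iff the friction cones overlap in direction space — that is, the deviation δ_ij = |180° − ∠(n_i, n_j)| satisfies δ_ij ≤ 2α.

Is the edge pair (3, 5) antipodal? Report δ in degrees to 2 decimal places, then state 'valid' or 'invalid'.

α = atan 0.2 = 11.31°;  2α = 22.62°
edge 3: e_3 = (-2.55, +2.26);  n_3 = (+0.6633, +0.7484)
edge 5: e_5 = (-1.35, -1.34);  n_5 = (-0.7045, +0.7097)
∠(n_3, n_5) = 86.34°
δ = |180° − 86.34°| = 93.66°
93.66° > 2α = 22.62°  →  invalid

δ = 93.66°, invalid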